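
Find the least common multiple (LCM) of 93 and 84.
2604

First find GCD(93, 84) using the Euclidean algorithm:
93 = 1 × 84 + 9
84 = 9 × 9 + 3
9 = 3 × 3 + 0
GCD(93, 84) = 3

LCM formula: LCM(a, b) = (a × b) / GCD(a, b)
LCM(93, 84) = (93 × 84) / 3
LCM(93, 84) = 7812 / 3
LCM(93, 84) = 2604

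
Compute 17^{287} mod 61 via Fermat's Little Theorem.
7

By Fermat's Little Theorem, a^(p-1) ≡ 1 (mod p) for prime p and gcd(a, p) = 1
Here p = 61, so 17^60 ≡ 1 (mod 61)
We can reduce the exponent: 287 mod 60 = 47
So 17^287 ≡ 17^47 (mod 61)
Computing: 17^47 mod 61 = 7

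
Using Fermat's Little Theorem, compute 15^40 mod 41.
By Fermat's Little Theorem, 15^{40} ≡ 1 (mod 41) since 41 is prime and gcd(15, 41) = 1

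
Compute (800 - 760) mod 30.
10

(800 - 760) = 40
40 mod 30 = 10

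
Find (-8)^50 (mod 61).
Using repeated squaring. (-8) ≡ 53 (mod 61). 50 = 32 + 16 + 2 (binary 110010). Repeated squaring mod 61: 53^1 ≡ 53; 53^2 ≡ 53² = 2809 ≡ 3; 53^4 ≡ 3² = 9 ≡ 9; 53^8 ≡ 9² = 81 ≡ 20; 53^16 ≡ 20² = 400 ≡ 34; 53^32 ≡ 34² = 1156 ≡ 58. Multiply: (-8)^50 ≡ 53^32 × 53^16 × 53^2 ≡ 58 × 34 × 3 (mod 61): 58 × 34 = 1972 ≡ 20; 20 × 3 = 60 ≡ 60. So (-8)^50 ≡ 60 (mod 61).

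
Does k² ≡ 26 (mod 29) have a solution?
By Euler's criterion: 26^{14} ≡ 28 (mod 29). Since this equals -1 (≡ 28), 26 is not a QR.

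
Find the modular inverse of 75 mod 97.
75^(-1) ≡ 22 (mod 97). Verification: 75 × 22 = 1650 ≡ 1 (mod 97)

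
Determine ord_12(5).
Powers of 5 mod 12: 5^1≡5, 5^2≡1. Order = 2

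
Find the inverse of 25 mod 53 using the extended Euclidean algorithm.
Extended GCD: 25(17) + 53(-8) = 1. So 25^(-1) ≡ 17 ≡ 17 (mod 53). Verify: 25 × 17 = 425 ≡ 1 (mod 53)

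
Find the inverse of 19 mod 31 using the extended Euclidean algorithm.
Extended GCD: 19(-13) + 31(8) = 1. So 19^(-1) ≡ 18 ≡ 18 (mod 31). Verify: 19 × 18 = 342 ≡ 1 (mod 31)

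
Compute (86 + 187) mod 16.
1

(86 + 187) = 273
273 mod 16 = 1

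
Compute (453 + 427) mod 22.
0

(453 + 427) = 880
880 mod 22 = 0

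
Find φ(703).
648

Prime factorization: 703 = 19 × 37
Using the formula φ(n) = n × Π(1 - 1/p) for each prime factor p:
φ(703) = 703 × (1 - 1/19) × (1 - 1/37)
φ(703) = 648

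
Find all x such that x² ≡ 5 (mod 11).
The square roots of 5 mod 11 are 4 and 7. Verify: 4² = 16 ≡ 5 (mod 11)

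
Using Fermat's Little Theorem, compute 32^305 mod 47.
By Fermat: 32^{46} ≡ 1 (mod 47). 305 = 6×46 + 29. So 32^{305} ≡ 32^{29} ≡ 34 (mod 47)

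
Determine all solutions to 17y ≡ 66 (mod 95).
43

Since gcd(17, 95) = 1 divides 66, a solution exists.
Multiply both sides by the inverse of 17 mod 95:
  17^(-1) mod 95 = 28
  x ≡ 28 × 66 ≡ 1848 ≡ 43 (mod 95)
Verification: 17 × 43 = 731 = 7 × 95 + 66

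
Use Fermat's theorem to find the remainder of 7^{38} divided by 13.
10

By Fermat's Little Theorem, a^(p-1) ≡ 1 (mod p) for prime p and gcd(a, p) = 1
Here p = 13, so 7^12 ≡ 1 (mod 13)
We can reduce the exponent: 38 mod 12 = 2
So 7^38 ≡ 7^2 (mod 13)
Computing: 7^2 mod 13 = 10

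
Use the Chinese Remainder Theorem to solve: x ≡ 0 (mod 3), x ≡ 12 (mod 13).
M = 3 × 13 = 39. M₁ = 13, y₁ ≡ 1 (mod 3). M₂ = 3, y₂ ≡ 9 (mod 13). x = 0×13×1 + 12×3×9 ≡ 12 (mod 39)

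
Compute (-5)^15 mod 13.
Using Fermat: (-5)^{12} ≡ 1 (mod 13). 15 ≡ 3 (mod 12). So (-5)^{15} ≡ (-5)^{3} ≡ 5 (mod 13)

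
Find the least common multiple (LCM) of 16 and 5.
80

First find GCD(16, 5) using the Euclidean algorithm:
16 = 3 × 5 + 1
5 = 5 × 1 + 0
GCD(16, 5) = 1

LCM formula: LCM(a, b) = (a × b) / GCD(a, b)
LCM(16, 5) = (16 × 5) / 1
LCM(16, 5) = 80 / 1
LCM(16, 5) = 80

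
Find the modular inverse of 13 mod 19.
13^(-1) ≡ 3 (mod 19). Verification: 13 × 3 = 39 ≡ 1 (mod 19)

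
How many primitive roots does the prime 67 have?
Number of primitive roots mod 67 = φ(66) = 20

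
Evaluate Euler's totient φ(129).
84

Prime factorization: 129 = 3 × 43
Using the formula φ(n) = n × Π(1 - 1/p) for each prime factor p:
φ(129) = 129 × (1 - 1/3) × (1 - 1/43)
φ(129) = 84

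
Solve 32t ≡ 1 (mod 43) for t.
39

Using Extended Euclidean Algorithm:
gcd(32, 43) = 1
Bezout coefficients: 32 × -4 + 43 × 3 = 1
So 32 × -4 ≡ 1 (mod 43)
The inverse is -4 mod 43 = 39
Verification: 32 × 39 = 1248 = 29 × 43 + 1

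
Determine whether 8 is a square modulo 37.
By Euler's criterion: 8^{18} ≡ 36 (mod 37). Since this equals -1 (≡ 36), 8 is not a QR.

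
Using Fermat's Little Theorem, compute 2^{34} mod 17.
4

By Fermat's Little Theorem, a^(p-1) ≡ 1 (mod p) for prime p and gcd(a, p) = 1
Here p = 17, so 2^16 ≡ 1 (mod 17)
We can reduce the exponent: 34 mod 16 = 2
So 2^34 ≡ 2^2 (mod 17)
Computing: 2^2 mod 17 = 4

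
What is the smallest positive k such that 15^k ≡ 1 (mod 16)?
Powers of 15 mod 16: 15^1≡15, 15^2≡1. Order = 2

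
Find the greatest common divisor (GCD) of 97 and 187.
1

Using the Euclidean algorithm:
97 = 0 × 187 + 97
187 = 1 × 97 + 90
97 = 1 × 90 + 7
90 = 12 × 7 + 6
7 = 1 × 6 + 1
6 = 6 × 1 + 0

GCD(97, 187) = 1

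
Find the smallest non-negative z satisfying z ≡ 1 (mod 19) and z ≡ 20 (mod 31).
M = 19 × 31 = 589. M₁ = 31, y₁ ≡ 8 (mod 19). M₂ = 19, y₂ ≡ 18 (mod 31). z = 1×31×8 + 20×19×18 ≡ 20 (mod 589)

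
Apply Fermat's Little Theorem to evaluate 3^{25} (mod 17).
14

By Fermat's Little Theorem, a^(p-1) ≡ 1 (mod p) for prime p and gcd(a, p) = 1
Here p = 17, so 3^16 ≡ 1 (mod 17)
We can reduce the exponent: 25 mod 16 = 9
So 3^25 ≡ 3^9 (mod 17)
Computing: 3^9 mod 17 = 14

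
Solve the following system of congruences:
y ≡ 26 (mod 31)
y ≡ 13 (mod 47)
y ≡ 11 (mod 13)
17262

Using the Chinese Remainder Theorem:
M = product of moduli = 18941
For equation 1: M_1 = 611, 611 ≡ 22 (mod 31), inverse of 611 mod 31 is 24 (check: 22 × 24 = 528 ≡ 1 (mod 31))
For equation 2: M_2 = 403, 403 ≡ 27 (mod 47), inverse of 403 mod 47 is 7 (check: 27 × 7 = 189 ≡ 1 (mod 47))
For equation 3: M_3 = 1457, 1457 ≡ 1 (mod 13), inverse of 1457 mod 13 is 1 (check: 1 × 1 = 1 ≡ 1 (mod 13))
Combine: y ≡ Σ r_i×M_i×(M_i⁻¹ mod m_i) = 26×611×24 + 13×403×7 + 11×1457×1 = 381264 + 36673 + 16027 = 433964
433964 mod 18941 = 17262
y ≡ 17262 (mod 18941)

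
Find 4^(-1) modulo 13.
10

Using Extended Euclidean Algorithm:
gcd(4, 13) = 1
Bezout coefficients: 4 × -3 + 13 × 1 = 1
So 4 × -3 ≡ 1 (mod 13)
The inverse is -3 mod 13 = 10
Verification: 4 × 10 = 40 = 3 × 13 + 1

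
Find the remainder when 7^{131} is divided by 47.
By Fermat: 7^{46} ≡ 1 (mod 47). 131 = 2×46 + 39. So 7^{131} ≡ 7^{39} ≡ 21 (mod 47)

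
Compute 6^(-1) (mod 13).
11

Using Extended Euclidean Algorithm:
gcd(6, 13) = 1
Bezout coefficients: 6 × -2 + 13 × 1 = 1
So 6 × -2 ≡ 1 (mod 13)
The inverse is -2 mod 13 = 11
Verification: 6 × 11 = 66 = 5 × 13 + 1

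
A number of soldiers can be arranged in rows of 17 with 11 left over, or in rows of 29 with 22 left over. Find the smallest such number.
M = 17 × 29 = 493. M₁ = 29, y₁ ≡ 10 (mod 17). M₂ = 17, y₂ ≡ 12 (mod 29). t = 11×29×10 + 22×17×12 ≡ 283 (mod 493). The smallest positive such number is 283.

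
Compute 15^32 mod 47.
Using repeated squaring. 32 = 32 (binary 100000). Repeated squaring mod 47: 15^1 ≡ 15; 15^2 ≡ 15² = 225 ≡ 37; 15^4 ≡ 37² = 1369 ≡ 6; 15^8 ≡ 6² = 36 ≡ 36; 15^16 ≡ 36² = 1296 ≡ 27; 15^32 ≡ 27² = 729 ≡ 24. So 15^32 ≡ 24 (mod 47).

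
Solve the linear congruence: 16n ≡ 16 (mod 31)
1

Since gcd(16, 31) = 1 divides 16, a solution exists.
Multiply both sides by the inverse of 16 mod 31:
  16^(-1) mod 31 = 2
  x ≡ 2 × 16 ≡ 32 ≡ 1 (mod 31)
Verification: 16 × 1 = 16 = 0 × 31 + 16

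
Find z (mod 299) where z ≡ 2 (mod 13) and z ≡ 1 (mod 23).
M = 13 × 23 = 299. M₁ = 23, y₁ ≡ 4 (mod 13). M₂ = 13, y₂ ≡ 16 (mod 23). z = 2×23×4 + 1×13×16 ≡ 93 (mod 299)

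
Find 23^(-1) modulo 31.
27

Using Extended Euclidean Algorithm:
gcd(23, 31) = 1
Bezout coefficients: 23 × -4 + 31 × 3 = 1
So 23 × -4 ≡ 1 (mod 31)
The inverse is -4 mod 31 = 27
Verification: 23 × 27 = 621 = 20 × 31 + 1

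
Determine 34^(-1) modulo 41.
34^(-1) ≡ 35 (mod 41). Verification: 34 × 35 = 1190 ≡ 1 (mod 41)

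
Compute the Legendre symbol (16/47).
(16/47) = 16^{23} mod 47 = 1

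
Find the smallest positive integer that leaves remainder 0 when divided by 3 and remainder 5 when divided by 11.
M = 3 × 11 = 33. M₁ = 11, y₁ ≡ 2 (mod 3). M₂ = 3, y₂ ≡ 4 (mod 11). n = 0×11×2 + 5×3×4 ≡ 27 (mod 33). The smallest positive such number is 27.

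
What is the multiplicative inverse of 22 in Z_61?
22^(-1) ≡ 25 (mod 61). Verification: 22 × 25 = 550 ≡ 1 (mod 61)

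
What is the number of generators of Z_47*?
Number of primitive roots mod 47 = φ(46) = 22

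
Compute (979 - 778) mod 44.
25

(979 - 778) = 201
201 mod 44 = 25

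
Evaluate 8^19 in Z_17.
Using Fermat: 8^{16} ≡ 1 (mod 17). 19 ≡ 3 (mod 16). So 8^{19} ≡ 8^{3} ≡ 2 (mod 17)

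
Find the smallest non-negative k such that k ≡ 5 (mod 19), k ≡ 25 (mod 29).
518

Using the Chinese Remainder Theorem:
M = product of moduli = 551
For equation 1: M_1 = 29, 29 ≡ 10 (mod 19), inverse of 29 mod 19 is 2 (check: 10 × 2 = 20 ≡ 1 (mod 19))
For equation 2: M_2 = 19, 19 ≡ 19 (mod 29), inverse of 19 mod 29 is 26 (check: 19 × 26 = 494 ≡ 1 (mod 29))
Combine: k ≡ Σ r_i×M_i×(M_i⁻¹ mod m_i) = 5×29×2 + 25×19×26 = 290 + 12350 = 12640
12640 mod 551 = 518
k ≡ 518 (mod 551)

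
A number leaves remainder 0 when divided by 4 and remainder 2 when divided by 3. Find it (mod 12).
M = 4 × 3 = 12. M₁ = 3, y₁ ≡ 3 (mod 4). M₂ = 4, y₂ ≡ 1 (mod 3). n = 0×3×3 + 2×4×1 ≡ 8 (mod 12)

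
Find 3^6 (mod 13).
6 = 4 + 2 (binary 110). Repeated squaring mod 13: 3^1 ≡ 3; 3^2 ≡ 3² = 9 ≡ 9; 3^4 ≡ 9² = 81 ≡ 3. Multiply: 3^6 = 3^4 × 3^2 ≡ 3 × 9 (mod 13): 3 × 9 = 27 ≡ 1. So 3^6 ≡ 1 (mod 13).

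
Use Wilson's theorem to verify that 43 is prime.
(42)! mod 43 = 42. Since this equals -1 (mod 43), Wilson confirms 43 is prime.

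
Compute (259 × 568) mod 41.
4

(259 × 568) = 147112
147112 mod 41 = 4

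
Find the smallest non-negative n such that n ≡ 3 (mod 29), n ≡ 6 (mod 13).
32

Using the Chinese Remainder Theorem:
M = product of moduli = 377
For equation 1: M_1 = 13, 13 ≡ 13 (mod 29), inverse of 13 mod 29 is 9 (check: 13 × 9 = 117 ≡ 1 (mod 29))
For equation 2: M_2 = 29, 29 ≡ 3 (mod 13), inverse of 29 mod 13 is 9 (check: 3 × 9 = 27 ≡ 1 (mod 13))
Combine: n ≡ Σ r_i×M_i×(M_i⁻¹ mod m_i) = 3×13×9 + 6×29×9 = 351 + 1566 = 1917
1917 mod 377 = 32
n ≡ 32 (mod 377)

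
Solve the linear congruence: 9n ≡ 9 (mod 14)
1

Since gcd(9, 14) = 1 divides 9, a solution exists.
Multiply both sides by the inverse of 9 mod 14:
  9^(-1) mod 14 = 11
  x ≡ 11 × 9 ≡ 99 ≡ 1 (mod 14)
Verification: 9 × 1 = 9 = 0 × 14 + 9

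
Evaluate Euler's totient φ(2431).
1920

Prime factorization: 2431 = 11 × 13 × 17
Using the formula φ(n) = n × Π(1 - 1/p) for each prime factor p:
φ(2431) = 2431 × (1 - 1/11) × (1 - 1/13) × (1 - 1/17)
φ(2431) = 1920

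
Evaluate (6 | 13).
(6/13) = 6^{6} mod 13 = -1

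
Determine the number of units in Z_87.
56

Prime factorization: 87 = 3 × 29
Using the formula φ(n) = n × Π(1 - 1/p) for each prime factor p:
φ(87) = 87 × (1 - 1/3) × (1 - 1/29)
φ(87) = 56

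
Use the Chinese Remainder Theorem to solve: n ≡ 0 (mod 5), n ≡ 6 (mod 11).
M = 5 × 11 = 55. M₁ = 11, y₁ ≡ 1 (mod 5). M₂ = 5, y₂ ≡ 9 (mod 11). n = 0×11×1 + 6×5×9 ≡ 50 (mod 55)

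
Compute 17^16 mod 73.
Using repeated squaring. 16 = 16 (binary 10000). Repeated squaring mod 73: 17^1 ≡ 17; 17^2 ≡ 17² = 289 ≡ 70; 17^4 ≡ 70² = 4900 ≡ 9; 17^8 ≡ 9² = 81 ≡ 8; 17^16 ≡ 8² = 64 ≡ 64. So 17^16 ≡ 64 (mod 73).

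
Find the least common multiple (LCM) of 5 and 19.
95

First find GCD(5, 19) using the Euclidean algorithm:
5 = 0 × 19 + 5
19 = 3 × 5 + 4
5 = 1 × 4 + 1
4 = 4 × 1 + 0
GCD(5, 19) = 1

LCM formula: LCM(a, b) = (a × b) / GCD(a, b)
LCM(5, 19) = (5 × 19) / 1
LCM(5, 19) = 95 / 1
LCM(5, 19) = 95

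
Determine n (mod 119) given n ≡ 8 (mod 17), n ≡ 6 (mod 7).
76

Using the Chinese Remainder Theorem:
M = product of moduli = 119
For equation 1: M_1 = 7, 7 ≡ 7 (mod 17), inverse of 7 mod 17 is 5 (check: 7 × 5 = 35 ≡ 1 (mod 17))
For equation 2: M_2 = 17, 17 ≡ 3 (mod 7), inverse of 17 mod 7 is 5 (check: 3 × 5 = 15 ≡ 1 (mod 7))
Combine: n ≡ Σ r_i×M_i×(M_i⁻¹ mod m_i) = 8×7×5 + 6×17×5 = 280 + 510 = 790
790 mod 119 = 76
n ≡ 76 (mod 119)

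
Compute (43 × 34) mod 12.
10

(43 × 34) = 1462
1462 mod 12 = 10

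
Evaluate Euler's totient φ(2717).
2160

Prime factorization: 2717 = 11 × 13 × 19
Using the formula φ(n) = n × Π(1 - 1/p) for each prime factor p:
φ(2717) = 2717 × (1 - 1/11) × (1 - 1/13) × (1 - 1/19)
φ(2717) = 2160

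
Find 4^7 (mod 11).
7 = 4 + 2 + 1 (binary 111). Repeated squaring mod 11: 4^1 ≡ 4; 4^2 ≡ 4² = 16 ≡ 5; 4^4 ≡ 5² = 25 ≡ 3. Multiply: 4^7 = 4^4 × 4^2 × 4^1 ≡ 3 × 5 × 4 (mod 11): 3 × 5 = 15 ≡ 4; 4 × 4 = 16 ≡ 5. So 4^7 ≡ 5 (mod 11).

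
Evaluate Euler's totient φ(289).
272

Prime factorization: 289 = 17^2
Using the formula φ(n) = n × Π(1 - 1/p) for each prime factor p:
φ(289) = 289 × (1 - 1/17)
φ(289) = 272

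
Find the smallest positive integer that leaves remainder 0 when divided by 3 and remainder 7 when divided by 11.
M = 3 × 11 = 33. M₁ = 11, y₁ ≡ 2 (mod 3). M₂ = 3, y₂ ≡ 4 (mod 11). r = 0×11×2 + 7×3×4 ≡ 18 (mod 33). The smallest positive such number is 18.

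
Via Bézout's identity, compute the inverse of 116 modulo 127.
Extended GCD: 116(23) + 127(-21) = 1. So 116^(-1) ≡ 23 ≡ 23 (mod 127). Verify: 116 × 23 = 2668 ≡ 1 (mod 127)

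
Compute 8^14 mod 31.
Using repeated squaring. 14 = 8 + 4 + 2 (binary 1110). Repeated squaring mod 31: 8^1 ≡ 8; 8^2 ≡ 8² = 64 ≡ 2; 8^4 ≡ 2² = 4 ≡ 4; 8^8 ≡ 4² = 16 ≡ 16. Multiply: 8^14 = 8^8 × 8^4 × 8^2 ≡ 16 × 4 × 2 (mod 31): 16 × 4 = 64 ≡ 2; 2 × 2 = 4 ≡ 4. So 8^14 ≡ 4 (mod 31).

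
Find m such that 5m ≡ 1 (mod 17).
5^(-1) ≡ 7 (mod 17). Verification: 5 × 7 = 35 ≡ 1 (mod 17)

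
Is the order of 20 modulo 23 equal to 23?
No, the actual order is 22, not 23.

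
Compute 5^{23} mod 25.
0

Using successive squaring:
Binary expansion of 23: 10111
Powers of 5 mod 25 (each is the square of the previous):
  5^1 ≡ 5 (mod 25)
  5^2 ≡ 5² = 25 ≡ 0 (mod 25)
  5^4 ≡ 0² = 0 ≡ 0 (mod 25)
  5^8 ≡ 0² = 0 ≡ 0 (mod 25)
  5^16 ≡ 0² = 0 ≡ 0 (mod 25)
23 = 16 + 4 + 2 + 1, so 5^23 = 5^16 × 5^4 × 5^2 × 5^1 ≡ 0 × 0 × 0 × 5 (mod 25)
Multiplying step by step:
  0 × 0 = 0 ≡ 0 (mod 25)
  0 × 0 = 0 ≡ 0 (mod 25)
  0 × 5 = 0 ≡ 0 (mod 25)
Result: 5^23 ≡ 0 (mod 25)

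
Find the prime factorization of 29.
29

Divide by primes starting from smallest:
29 ÷ 29 = 1

29 = 29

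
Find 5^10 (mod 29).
10 = 8 + 2 (binary 1010). Repeated squaring mod 29: 5^1 ≡ 5; 5^2 ≡ 5² = 25 ≡ 25; 5^4 ≡ 25² = 625 ≡ 16; 5^8 ≡ 16² = 256 ≡ 24. Multiply: 5^10 = 5^8 × 5^2 ≡ 24 × 25 (mod 29): 24 × 25 = 600 ≡ 20. So 5^10 ≡ 20 (mod 29).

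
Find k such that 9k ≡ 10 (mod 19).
18

Since gcd(9, 19) = 1 divides 10, a solution exists.
Multiply both sides by the inverse of 9 mod 19:
  9^(-1) mod 19 = 17
  x ≡ 17 × 10 ≡ 170 ≡ 18 (mod 19)
Verification: 9 × 18 = 162 = 8 × 19 + 10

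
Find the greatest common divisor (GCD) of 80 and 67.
1

Using the Euclidean algorithm:
80 = 1 × 67 + 13
67 = 5 × 13 + 2
13 = 6 × 2 + 1
2 = 2 × 1 + 0

GCD(80, 67) = 1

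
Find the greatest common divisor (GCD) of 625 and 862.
1

Using the Euclidean algorithm:
625 = 0 × 862 + 625
862 = 1 × 625 + 237
625 = 2 × 237 + 151
237 = 1 × 151 + 86
151 = 1 × 86 + 65
86 = 1 × 65 + 21
65 = 3 × 21 + 2
21 = 10 × 2 + 1
2 = 2 × 1 + 0

GCD(625, 862) = 1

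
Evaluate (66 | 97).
(66/97) = 66^{48} mod 97 = 1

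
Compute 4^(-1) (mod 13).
4^(-1) ≡ 10 (mod 13). Verification: 4 × 10 = 40 ≡ 1 (mod 13)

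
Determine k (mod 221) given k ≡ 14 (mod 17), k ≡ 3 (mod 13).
133

Using the Chinese Remainder Theorem:
M = product of moduli = 221
For equation 1: M_1 = 13, 13 ≡ 13 (mod 17), inverse of 13 mod 17 is 4 (check: 13 × 4 = 52 ≡ 1 (mod 17))
For equation 2: M_2 = 17, 17 ≡ 4 (mod 13), inverse of 17 mod 13 is 10 (check: 4 × 10 = 40 ≡ 1 (mod 13))
Combine: k ≡ Σ r_i×M_i×(M_i⁻¹ mod m_i) = 14×13×4 + 3×17×10 = 728 + 510 = 1238
1238 mod 221 = 133
k ≡ 133 (mod 221)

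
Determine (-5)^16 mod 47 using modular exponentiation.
Using repeated squaring. (-5) ≡ 42 (mod 47). 16 = 16 (binary 10000). Repeated squaring mod 47: 42^1 ≡ 42; 42^2 ≡ 42² = 1764 ≡ 25; 42^4 ≡ 25² = 625 ≡ 14; 42^8 ≡ 14² = 196 ≡ 8; 42^16 ≡ 8² = 64 ≡ 17. So (-5)^16 ≡ 17 (mod 47).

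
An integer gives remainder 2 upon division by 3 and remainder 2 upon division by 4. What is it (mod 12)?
M = 3 × 4 = 12. M₁ = 4, y₁ ≡ 1 (mod 3). M₂ = 3, y₂ ≡ 3 (mod 4). n = 2×4×1 + 2×3×3 ≡ 2 (mod 12). The smallest positive such number is 2.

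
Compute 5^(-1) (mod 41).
5^(-1) ≡ 33 (mod 41). Verification: 5 × 33 = 165 ≡ 1 (mod 41)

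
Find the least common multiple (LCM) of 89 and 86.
7654

First find GCD(89, 86) using the Euclidean algorithm:
89 = 1 × 86 + 3
86 = 28 × 3 + 2
3 = 1 × 2 + 1
2 = 2 × 1 + 0
GCD(89, 86) = 1

LCM formula: LCM(a, b) = (a × b) / GCD(a, b)
LCM(89, 86) = (89 × 86) / 1
LCM(89, 86) = 7654 / 1
LCM(89, 86) = 7654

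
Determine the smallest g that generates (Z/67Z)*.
2

A primitive root g modulo p has order p-1 = 66
Prime divisors of 66: [2, 3, 11]
g is a primitive root iff g^(66/q) ≢ 1 (mod 67) for each prime divisor q
Testing small values:
  g = 2: 2^33 ≡ 66, 2^22 ≡ 37, 2^6 ≡ 64 (mod 67) → none is 1, primitive root!
The smallest primitive root is 2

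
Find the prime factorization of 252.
2^2 × 3^2 × 7

Divide by primes starting from smallest:
252 ÷ 2 = 126
126 ÷ 2 = 63
63 ÷ 3 = 21
21 ÷ 3 = 7
7 ÷ 7 = 1

252 = 2^2 × 3^2 × 7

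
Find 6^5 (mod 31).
5 = 4 + 1 (binary 101). Repeated squaring mod 31: 6^1 ≡ 6; 6^2 ≡ 6² = 36 ≡ 5; 6^4 ≡ 5² = 25 ≡ 25. Multiply: 6^5 = 6^4 × 6^1 ≡ 25 × 6 (mod 31): 25 × 6 = 150 ≡ 26. So 6^5 ≡ 26 (mod 31).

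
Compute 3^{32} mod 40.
1

Using successive squaring:
Binary expansion of 32: 100000
Powers of 3 mod 40 (each is the square of the previous):
  3^1 ≡ 3 (mod 40)
  3^2 ≡ 3² = 9 ≡ 9 (mod 40)
  3^4 ≡ 9² = 81 ≡ 1 (mod 40)
  3^8 ≡ 1² = 1 ≡ 1 (mod 40)
  3^16 ≡ 1² = 1 ≡ 1 (mod 40)
  3^32 ≡ 1² = 1 ≡ 1 (mod 40)
32 is a power of 2, so 3^32 is the last square: ≡ 1 (mod 40)
Result: 3^32 ≡ 1 (mod 40)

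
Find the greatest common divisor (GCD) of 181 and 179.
1

Using the Euclidean algorithm:
181 = 1 × 179 + 2
179 = 89 × 2 + 1
2 = 2 × 1 + 0

GCD(181, 179) = 1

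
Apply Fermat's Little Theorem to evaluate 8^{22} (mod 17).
4

By Fermat's Little Theorem, a^(p-1) ≡ 1 (mod p) for prime p and gcd(a, p) = 1
Here p = 17, so 8^16 ≡ 1 (mod 17)
We can reduce the exponent: 22 mod 16 = 6
So 8^22 ≡ 8^6 (mod 17)
Computing: 8^6 mod 17 = 4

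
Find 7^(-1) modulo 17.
5

Using Extended Euclidean Algorithm:
gcd(7, 17) = 1
Bezout coefficients: 7 × 5 + 17 × -2 = 1
So 7 × 5 ≡ 1 (mod 17)
The inverse is 5 mod 17 = 5
Verification: 7 × 5 = 35 = 2 × 17 + 1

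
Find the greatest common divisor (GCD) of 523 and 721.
1

Using the Euclidean algorithm:
523 = 0 × 721 + 523
721 = 1 × 523 + 198
523 = 2 × 198 + 127
198 = 1 × 127 + 71
127 = 1 × 71 + 56
71 = 1 × 56 + 15
56 = 3 × 15 + 11
15 = 1 × 11 + 4
11 = 2 × 4 + 3
4 = 1 × 3 + 1
3 = 3 × 1 + 0

GCD(523, 721) = 1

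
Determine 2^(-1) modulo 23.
2^(-1) ≡ 12 (mod 23). Verification: 2 × 12 = 24 ≡ 1 (mod 23)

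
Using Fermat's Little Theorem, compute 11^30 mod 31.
By Fermat's Little Theorem, 11^{30} ≡ 1 (mod 31) since 31 is prime and gcd(11, 31) = 1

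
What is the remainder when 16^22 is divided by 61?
Using repeated squaring. 22 = 16 + 4 + 2 (binary 10110). Repeated squaring mod 61: 16^1 ≡ 16; 16^2 ≡ 16² = 256 ≡ 12; 16^4 ≡ 12² = 144 ≡ 22; 16^8 ≡ 22² = 484 ≡ 57; 16^16 ≡ 57² = 3249 ≡ 16. Multiply: 16^22 = 16^16 × 16^4 × 16^2 ≡ 16 × 22 × 12 (mod 61): 16 × 22 = 352 ≡ 47; 47 × 12 = 564 ≡ 15. So 16^22 ≡ 15 (mod 61).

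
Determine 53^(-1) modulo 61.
53^(-1) ≡ 38 (mod 61). Verification: 53 × 38 = 2014 ≡ 1 (mod 61)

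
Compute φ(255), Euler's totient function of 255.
128

Prime factorization: 255 = 3 × 5 × 17
Using the formula φ(n) = n × Π(1 - 1/p) for each prime factor p:
φ(255) = 255 × (1 - 1/3) × (1 - 1/5) × (1 - 1/17)
φ(255) = 128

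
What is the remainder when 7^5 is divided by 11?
5 = 4 + 1 (binary 101). Repeated squaring mod 11: 7^1 ≡ 7; 7^2 ≡ 7² = 49 ≡ 5; 7^4 ≡ 5² = 25 ≡ 3. Multiply: 7^5 = 7^4 × 7^1 ≡ 3 × 7 (mod 11): 3 × 7 = 21 ≡ 10. So 7^5 ≡ 10 (mod 11).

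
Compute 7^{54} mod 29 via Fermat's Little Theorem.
16

By Fermat's Little Theorem, a^(p-1) ≡ 1 (mod p) for prime p and gcd(a, p) = 1
Here p = 29, so 7^28 ≡ 1 (mod 29)
We can reduce the exponent: 54 mod 28 = 26
So 7^54 ≡ 7^26 (mod 29)
Computing: 7^26 mod 29 = 16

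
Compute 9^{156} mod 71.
50

Using successive squaring:
Binary expansion of 156: 10011100
Powers of 9 mod 71 (each is the square of the previous):
  9^1 ≡ 9 (mod 71)
  9^2 ≡ 9² = 81 ≡ 10 (mod 71)
  9^4 ≡ 10² = 100 ≡ 29 (mod 71)
  9^8 ≡ 29² = 841 ≡ 60 (mod 71)
  9^16 ≡ 60² = 3600 ≡ 50 (mod 71)
  9^32 ≡ 50² = 2500 ≡ 15 (mod 71)
  9^64 ≡ 15² = 225 ≡ 12 (mod 71)
  9^128 ≡ 12² = 144 ≡ 2 (mod 71)
156 = 128 + 16 + 8 + 4, so 9^156 = 9^128 × 9^16 × 9^8 × 9^4 ≡ 2 × 50 × 60 × 29 (mod 71)
Multiplying step by step:
  2 × 50 = 100 ≡ 29 (mod 71)
  29 × 60 = 1740 ≡ 36 (mod 71)
  36 × 29 = 1044 ≡ 50 (mod 71)
Result: 9^156 ≡ 50 (mod 71)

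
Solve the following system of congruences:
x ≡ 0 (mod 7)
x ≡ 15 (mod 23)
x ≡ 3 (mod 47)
567

Using the Chinese Remainder Theorem:
M = product of moduli = 7567
For equation 1: M_1 = 1081, 1081 ≡ 3 (mod 7), inverse of 1081 mod 7 is 5 (check: 3 × 5 = 15 ≡ 1 (mod 7))
For equation 2: M_2 = 329, 329 ≡ 7 (mod 23), inverse of 329 mod 23 is 10 (check: 7 × 10 = 70 ≡ 1 (mod 23))
For equation 3: M_3 = 161, 161 ≡ 20 (mod 47), inverse of 161 mod 47 is 40 (check: 20 × 40 = 800 ≡ 1 (mod 47))
Combine: x ≡ Σ r_i×M_i×(M_i⁻¹ mod m_i) = 0×1081×5 + 15×329×10 + 3×161×40 = 0 + 49350 + 19320 = 68670
68670 mod 7567 = 567
x ≡ 567 (mod 7567)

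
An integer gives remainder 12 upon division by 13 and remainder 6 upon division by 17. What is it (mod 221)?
M = 13 × 17 = 221. M₁ = 17, y₁ ≡ 10 (mod 13). M₂ = 13, y₂ ≡ 4 (mod 17). x = 12×17×10 + 6×13×4 ≡ 142 (mod 221). The smallest positive such number is 142.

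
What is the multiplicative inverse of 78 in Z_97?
51

Using Extended Euclidean Algorithm:
gcd(78, 97) = 1
Bezout coefficients: 78 × -46 + 97 × 37 = 1
So 78 × -46 ≡ 1 (mod 97)
The inverse is -46 mod 97 = 51
Verification: 78 × 51 = 3978 = 41 × 97 + 1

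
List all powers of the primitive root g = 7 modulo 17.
g^1, g^2, ..., g^{16} mod 17: {7, 15, 3, 4, 11, 9, 12, 16, 10, 2, 14, 13, 6, 8, 5, 1}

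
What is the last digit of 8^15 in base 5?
Using Fermat: 8^{4} ≡ 1 (mod 5). 15 ≡ 3 (mod 4). So 8^{15} ≡ 8^{3} ≡ 2 (mod 5)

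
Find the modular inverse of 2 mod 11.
2^(-1) ≡ 6 (mod 11). Verification: 2 × 6 = 12 ≡ 1 (mod 11)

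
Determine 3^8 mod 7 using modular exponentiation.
8 = 8 (binary 1000). Repeated squaring mod 7: 3^1 ≡ 3; 3^2 ≡ 3² = 9 ≡ 2; 3^4 ≡ 2² = 4 ≡ 4; 3^8 ≡ 4² = 16 ≡ 2. So 3^8 ≡ 2 (mod 7).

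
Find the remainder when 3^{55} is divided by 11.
By Fermat: 3^{10} ≡ 1 (mod 11). 55 = 5×10 + 5. So 3^{55} ≡ 3^{5} ≡ 1 (mod 11)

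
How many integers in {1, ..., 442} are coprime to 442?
192

Prime factorization: 442 = 2 × 13 × 17
Using the formula φ(n) = n × Π(1 - 1/p) for each prime factor p:
φ(442) = 442 × (1 - 1/2) × (1 - 1/13) × (1 - 1/17)
φ(442) = 192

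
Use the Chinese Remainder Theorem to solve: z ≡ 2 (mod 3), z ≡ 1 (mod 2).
M = 3 × 2 = 6. M₁ = 2, y₁ ≡ 2 (mod 3). M₂ = 3, y₂ ≡ 1 (mod 2). z = 2×2×2 + 1×3×1 ≡ 5 (mod 6)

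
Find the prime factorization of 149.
149

Divide by primes starting from smallest:
149 ÷ 149 = 1

149 = 149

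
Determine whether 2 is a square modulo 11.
By Euler's criterion: 2^{5} ≡ 10 (mod 11). Since this equals -1 (≡ 10), 2 is not a QR.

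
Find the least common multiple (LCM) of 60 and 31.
1860

First find GCD(60, 31) using the Euclidean algorithm:
60 = 1 × 31 + 29
31 = 1 × 29 + 2
29 = 14 × 2 + 1
2 = 2 × 1 + 0
GCD(60, 31) = 1

LCM formula: LCM(a, b) = (a × b) / GCD(a, b)
LCM(60, 31) = (60 × 31) / 1
LCM(60, 31) = 1860 / 1
LCM(60, 31) = 1860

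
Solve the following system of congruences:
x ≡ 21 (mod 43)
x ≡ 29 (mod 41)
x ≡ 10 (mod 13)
14297

Using the Chinese Remainder Theorem:
M = product of moduli = 22919
For equation 1: M_1 = 533, 533 ≡ 17 (mod 43), inverse of 533 mod 43 is 38 (check: 17 × 38 = 646 ≡ 1 (mod 43))
For equation 2: M_2 = 559, 559 ≡ 26 (mod 41), inverse of 559 mod 41 is 30 (check: 26 × 30 = 780 ≡ 1 (mod 41))
For equation 3: M_3 = 1763, 1763 ≡ 8 (mod 13), inverse of 1763 mod 13 is 5 (check: 8 × 5 = 40 ≡ 1 (mod 13))
Combine: x ≡ Σ r_i×M_i×(M_i⁻¹ mod m_i) = 21×533×38 + 29×559×30 + 10×1763×5 = 425334 + 486330 + 88150 = 999814
999814 mod 22919 = 14297
x ≡ 14297 (mod 22919)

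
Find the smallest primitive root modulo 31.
3

A primitive root g modulo p has order p-1 = 30
Prime divisors of 30: [2, 3, 5]
g is a primitive root iff g^(30/q) ≢ 1 (mod 31) for each prime divisor q
Testing small values:
  g = 2: 2^15 ≡ 1, 2^10 ≡ 1, 2^6 ≡ 2 (mod 31) → 2^15 ≡ 1, not primitive root
  g = 3: 3^15 ≡ 30, 3^10 ≡ 25, 3^6 ≡ 16 (mod 31) → none is 1, primitive root!
The smallest primitive root is 3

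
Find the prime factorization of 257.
257

Divide by primes starting from smallest:
257 ÷ 257 = 1

257 = 257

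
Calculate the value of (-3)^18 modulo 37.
Using repeated squaring. (-3) ≡ 34 (mod 37). 18 = 16 + 2 (binary 10010). Repeated squaring mod 37: 34^1 ≡ 34; 34^2 ≡ 34² = 1156 ≡ 9; 34^4 ≡ 9² = 81 ≡ 7; 34^8 ≡ 7² = 49 ≡ 12; 34^16 ≡ 12² = 144 ≡ 33. Multiply: (-3)^18 ≡ 34^16 × 34^2 ≡ 33 × 9 (mod 37): 33 × 9 = 297 ≡ 1. So (-3)^18 ≡ 1 (mod 37).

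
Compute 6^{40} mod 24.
0

Using successive squaring:
Binary expansion of 40: 101000
Powers of 6 mod 24 (each is the square of the previous):
  6^1 ≡ 6 (mod 24)
  6^2 ≡ 6² = 36 ≡ 12 (mod 24)
  6^4 ≡ 12² = 144 ≡ 0 (mod 24)
  6^8 ≡ 0² = 0 ≡ 0 (mod 24)
  6^16 ≡ 0² = 0 ≡ 0 (mod 24)
  6^32 ≡ 0² = 0 ≡ 0 (mod 24)
40 = 32 + 8, so 6^40 = 6^32 × 6^8 ≡ 0 × 0 (mod 24)
Multiplying step by step:
  0 × 0 = 0 ≡ 0 (mod 24)
Result: 6^40 ≡ 0 (mod 24)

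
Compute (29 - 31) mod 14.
12

(29 - 31) = -2
-2 mod 14 = 12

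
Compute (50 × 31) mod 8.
6

(50 × 31) = 1550
1550 mod 8 = 6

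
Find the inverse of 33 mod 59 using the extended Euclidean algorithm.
Extended GCD: 33(-25) + 59(14) = 1. So 33^(-1) ≡ 34 ≡ 34 (mod 59). Verify: 33 × 34 = 1122 ≡ 1 (mod 59)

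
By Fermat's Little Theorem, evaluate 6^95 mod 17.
By Fermat: 6^{16} ≡ 1 (mod 17). 95 = 5×16 + 15. So 6^{95} ≡ 6^{15} ≡ 3 (mod 17)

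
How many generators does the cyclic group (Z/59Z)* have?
28

The number of primitive roots modulo p is φ(p-1) = φ(58)
φ(58) = 28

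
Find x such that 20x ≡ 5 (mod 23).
6

Since gcd(20, 23) = 1 divides 5, a solution exists.
Multiply both sides by the inverse of 20 mod 23:
  20^(-1) mod 23 = 15
  x ≡ 15 × 5 ≡ 75 ≡ 6 (mod 23)
Verification: 20 × 6 = 120 = 5 × 23 + 5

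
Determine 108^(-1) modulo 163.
108^(-1) ≡ 80 (mod 163). Verification: 108 × 80 = 8640 ≡ 1 (mod 163)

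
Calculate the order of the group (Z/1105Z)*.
768

Prime factorization: 1105 = 5 × 13 × 17
Using the formula φ(n) = n × Π(1 - 1/p) for each prime factor p:
φ(1105) = 1105 × (1 - 1/5) × (1 - 1/13) × (1 - 1/17)
φ(1105) = 768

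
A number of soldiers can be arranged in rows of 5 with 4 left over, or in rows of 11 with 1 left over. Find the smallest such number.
M = 5 × 11 = 55. M₁ = 11, y₁ ≡ 1 (mod 5). M₂ = 5, y₂ ≡ 9 (mod 11). n = 4×11×1 + 1×5×9 ≡ 34 (mod 55). The smallest positive such number is 34.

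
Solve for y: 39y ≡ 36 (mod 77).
72

Since gcd(39, 77) = 1 divides 36, a solution exists.
Multiply both sides by the inverse of 39 mod 77:
  39^(-1) mod 77 = 2
  x ≡ 2 × 36 ≡ 72 ≡ 72 (mod 77)
Verification: 39 × 72 = 2808 = 36 × 77 + 36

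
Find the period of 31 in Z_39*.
Powers of 31 mod 39: 31^1≡31, 31^2≡25, 31^3≡34, 31^4≡1. Order = 4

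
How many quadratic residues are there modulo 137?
For prime 137, there are (p-1)/2 = (137-1)/2 = 68 quadratic residues (excluding 0).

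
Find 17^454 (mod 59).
Using Fermat: 17^{58} ≡ 1 (mod 59). 454 ≡ 48 (mod 58). So 17^{454} ≡ 17^{48} ≡ 5 (mod 59)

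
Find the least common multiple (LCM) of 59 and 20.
1180

First find GCD(59, 20) using the Euclidean algorithm:
59 = 2 × 20 + 19
20 = 1 × 19 + 1
19 = 19 × 1 + 0
GCD(59, 20) = 1

LCM formula: LCM(a, b) = (a × b) / GCD(a, b)
LCM(59, 20) = (59 × 20) / 1
LCM(59, 20) = 1180 / 1
LCM(59, 20) = 1180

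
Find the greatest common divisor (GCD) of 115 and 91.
1

Using the Euclidean algorithm:
115 = 1 × 91 + 24
91 = 3 × 24 + 19
24 = 1 × 19 + 5
19 = 3 × 5 + 4
5 = 1 × 4 + 1
4 = 4 × 1 + 0

GCD(115, 91) = 1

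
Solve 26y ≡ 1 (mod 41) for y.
26^(-1) ≡ 30 (mod 41). Verification: 26 × 30 = 780 ≡ 1 (mod 41)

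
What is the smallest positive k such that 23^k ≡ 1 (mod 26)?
Powers of 23 mod 26: 23^1≡23, 23^2≡9, 23^3≡25, 23^4≡3, 23^5≡17, 23^6≡1. Order = 6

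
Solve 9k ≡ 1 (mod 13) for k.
3

Using Extended Euclidean Algorithm:
gcd(9, 13) = 1
Bezout coefficients: 9 × 3 + 13 × -2 = 1
So 9 × 3 ≡ 1 (mod 13)
The inverse is 3 mod 13 = 3
Verification: 9 × 3 = 27 = 2 × 13 + 1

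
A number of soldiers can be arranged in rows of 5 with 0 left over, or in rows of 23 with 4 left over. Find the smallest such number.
M = 5 × 23 = 115. M₁ = 23, y₁ ≡ 2 (mod 5). M₂ = 5, y₂ ≡ 14 (mod 23). n = 0×23×2 + 4×5×14 ≡ 50 (mod 115). The smallest positive such number is 50.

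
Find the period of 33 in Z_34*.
Powers of 33 mod 34: 33^1≡33, 33^2≡1. Order = 2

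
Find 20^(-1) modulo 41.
39

Using Extended Euclidean Algorithm:
gcd(20, 41) = 1
Bezout coefficients: 20 × -2 + 41 × 1 = 1
So 20 × -2 ≡ 1 (mod 41)
The inverse is -2 mod 41 = 39
Verification: 20 × 39 = 780 = 19 × 41 + 1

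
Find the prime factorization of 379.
379

Divide by primes starting from smallest:
379 ÷ 379 = 1

379 = 379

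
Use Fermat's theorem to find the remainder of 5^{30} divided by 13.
12

By Fermat's Little Theorem, a^(p-1) ≡ 1 (mod p) for prime p and gcd(a, p) = 1
Here p = 13, so 5^12 ≡ 1 (mod 13)
We can reduce the exponent: 30 mod 12 = 6
So 5^30 ≡ 5^6 (mod 13)
Computing: 5^6 mod 13 = 12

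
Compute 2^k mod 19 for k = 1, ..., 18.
g^1, g^2, ..., g^{18} mod 19: {2, 4, 8, 16, 13, 7, 14, 9, 18, 17, 15, 11, 3, 6, 12, 5, 10, 1}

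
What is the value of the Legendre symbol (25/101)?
(25/101) = 25^{50} mod 101 = 1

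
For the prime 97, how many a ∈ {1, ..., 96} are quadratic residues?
For prime 97, there are (p-1)/2 = (97-1)/2 = 48 quadratic residues (excluding 0).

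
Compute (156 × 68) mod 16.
0

(156 × 68) = 10608
10608 mod 16 = 0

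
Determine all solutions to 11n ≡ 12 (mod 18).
6

Since gcd(11, 18) = 1 divides 12, a solution exists.
Multiply both sides by the inverse of 11 mod 18:
  11^(-1) mod 18 = 5
  x ≡ 5 × 12 ≡ 60 ≡ 6 (mod 18)
Verification: 11 × 6 = 66 = 3 × 18 + 12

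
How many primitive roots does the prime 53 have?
Number of primitive roots mod 53 = φ(52) = 24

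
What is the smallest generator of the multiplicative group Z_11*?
p - 1 = 10 has prime divisors 2, 5. h is a primitive root mod 11 iff h^(10/q) ≢ 1 (mod 11) for each such q.
h = 2: 2^5 ≡ 10, 2^2 ≡ 4 (mod 11); none is 1, so 2 has order 10 and is a primitive root.
The smallest primitive root mod 11 is g = 2.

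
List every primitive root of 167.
Primitive roots mod 167: {5, 10, 13, 15, 17, 20, 23, 26, 30, 34, 35, 37, 39, 40, 41, 43, 45, 46, 51, 52, 53, 55, 59, 60, 67, 68, 69, 70, 71, 73, 74, 78, 79, 80, 82, 83, 86, 90, 91, 92, 95, 101, 102, 103, 104, 105, 106, 109, 110, 111, 113, 117, 118, 119, 120, 123, 125, 129, 131, 134, 135, 136, 138, 139, 140, 142, 143, 145, 146, 148, 149, 151, 153, 155, 156, 158, 159, 160, 161, 163, 164, 165}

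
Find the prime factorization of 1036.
2^2 × 7 × 37

Divide by primes starting from smallest:
1036 ÷ 2 = 518
518 ÷ 2 = 259
259 ÷ 7 = 37
37 ÷ 37 = 1

1036 = 2^2 × 7 × 37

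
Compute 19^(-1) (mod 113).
19^(-1) ≡ 6 (mod 113). Verification: 19 × 6 = 114 ≡ 1 (mod 113)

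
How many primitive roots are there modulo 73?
Number of primitive roots mod 73 = φ(72) = 24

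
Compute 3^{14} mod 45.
9

Using successive squaring:
Binary expansion of 14: 1110
Powers of 3 mod 45 (each is the square of the previous):
  3^1 ≡ 3 (mod 45)
  3^2 ≡ 3² = 9 ≡ 9 (mod 45)
  3^4 ≡ 9² = 81 ≡ 36 (mod 45)
  3^8 ≡ 36² = 1296 ≡ 36 (mod 45)
14 = 8 + 4 + 2, so 3^14 = 3^8 × 3^4 × 3^2 ≡ 36 × 36 × 9 (mod 45)
Multiplying step by step:
  36 × 36 = 1296 ≡ 36 (mod 45)
  36 × 9 = 324 ≡ 9 (mod 45)
Result: 3^14 ≡ 9 (mod 45)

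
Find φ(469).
396

Prime factorization: 469 = 7 × 67
Using the formula φ(n) = n × Π(1 - 1/p) for each prime factor p:
φ(469) = 469 × (1 - 1/7) × (1 - 1/67)
φ(469) = 396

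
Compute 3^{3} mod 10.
7

Using successive squaring:
Binary expansion of 3: 11
Powers of 3 mod 10 (each is the square of the previous):
  3^1 ≡ 3 (mod 10)
  3^2 ≡ 3² = 9 ≡ 9 (mod 10)
3 = 2 + 1, so 3^3 = 3^2 × 3^1 ≡ 9 × 3 (mod 10)
Multiplying step by step:
  9 × 3 = 27 ≡ 7 (mod 10)
Result: 3^3 ≡ 7 (mod 10)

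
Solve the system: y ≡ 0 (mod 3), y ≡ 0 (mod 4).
M = 3 × 4 = 12. M₁ = 4, y₁ ≡ 1 (mod 3). M₂ = 3, y₂ ≡ 3 (mod 4). y = 0×4×1 + 0×3×3 ≡ 0 (mod 12)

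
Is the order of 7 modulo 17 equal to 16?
Yes, ord_17(7) = 16.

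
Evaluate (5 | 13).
(5/13) = 5^{6} mod 13 = -1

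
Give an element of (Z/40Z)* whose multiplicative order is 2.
9 has order 2 mod 40 since 9^{2} ≡ 1 (mod 40) and no smaller power works.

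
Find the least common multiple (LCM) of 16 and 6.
48

First find GCD(16, 6) using the Euclidean algorithm:
16 = 2 × 6 + 4
6 = 1 × 4 + 2
4 = 2 × 2 + 0
GCD(16, 6) = 2

LCM formula: LCM(a, b) = (a × b) / GCD(a, b)
LCM(16, 6) = (16 × 6) / 2
LCM(16, 6) = 96 / 2
LCM(16, 6) = 48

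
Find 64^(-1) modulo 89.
32

Using Extended Euclidean Algorithm:
gcd(64, 89) = 1
Bezout coefficients: 64 × 32 + 89 × -23 = 1
So 64 × 32 ≡ 1 (mod 89)
The inverse is 32 mod 89 = 32
Verification: 64 × 32 = 2048 = 23 × 89 + 1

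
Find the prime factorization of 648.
2^3 × 3^4

Divide by primes starting from smallest:
648 ÷ 2 = 324
324 ÷ 2 = 162
162 ÷ 2 = 81
81 ÷ 3 = 27
27 ÷ 3 = 9
9 ÷ 3 = 3
3 ÷ 3 = 1

648 = 2^3 × 3^4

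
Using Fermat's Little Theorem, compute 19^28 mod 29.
By Fermat's Little Theorem, 19^{28} ≡ 1 (mod 29) since 29 is prime and gcd(19, 29) = 1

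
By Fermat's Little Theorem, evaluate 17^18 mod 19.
By Fermat's Little Theorem, 17^{18} ≡ 1 (mod 19) since 19 is prime and gcd(17, 19) = 1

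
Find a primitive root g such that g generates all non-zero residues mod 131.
p - 1 = 130 has prime divisors 2, 5, 13. h is a primitive root mod 131 iff h^(130/q) ≢ 1 (mod 131) for each such q.
h = 2: 2^65 ≡ 130, 2^26 ≡ 53, 2^10 ≡ 107 (mod 131); none is 1, so 2 has order 130 and is a primitive root.
The smallest primitive root mod 131 is g = 2.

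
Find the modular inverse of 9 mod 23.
9^(-1) ≡ 18 (mod 23). Verification: 9 × 18 = 162 ≡ 1 (mod 23)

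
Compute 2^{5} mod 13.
6

Using successive squaring:
Binary expansion of 5: 101
Powers of 2 mod 13 (each is the square of the previous):
  2^1 ≡ 2 (mod 13)
  2^2 ≡ 2² = 4 ≡ 4 (mod 13)
  2^4 ≡ 4² = 16 ≡ 3 (mod 13)
5 = 4 + 1, so 2^5 = 2^4 × 2^1 ≡ 3 × 2 (mod 13)
Multiplying step by step:
  3 × 2 = 6 ≡ 6 (mod 13)
Result: 2^5 ≡ 6 (mod 13)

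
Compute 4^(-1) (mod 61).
4^(-1) ≡ 46 (mod 61). Verification: 4 × 46 = 184 ≡ 1 (mod 61)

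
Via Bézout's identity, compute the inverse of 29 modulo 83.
Extended GCD: 29(-20) + 83(7) = 1. So 29^(-1) ≡ 63 ≡ 63 (mod 83). Verify: 29 × 63 = 1827 ≡ 1 (mod 83)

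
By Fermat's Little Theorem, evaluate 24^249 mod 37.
By Fermat: 24^{36} ≡ 1 (mod 37). 249 = 6×36 + 33. So 24^{249} ≡ 24^{33} ≡ 29 (mod 37)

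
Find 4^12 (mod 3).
Using Fermat: 4^{2} ≡ 1 (mod 3). 12 ≡ 0 (mod 2). So 4^{12} ≡ 4^{0} ≡ 1 (mod 3)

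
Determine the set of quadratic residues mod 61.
QRs mod 61: {1, 3, 4, 5, 9, 12, 13, 14, 15, 16, 19, 20, 22, 25, 27, 34, 36, 39, 41, 42, 45, 46, 47, 48, 49, 52, 56, 57, 58, 60}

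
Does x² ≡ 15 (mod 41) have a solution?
By Euler's criterion: 15^{20} ≡ 40 (mod 41). Since this equals -1 (≡ 40), 15 is not a QR.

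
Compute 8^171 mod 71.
Using Fermat: 8^{70} ≡ 1 (mod 71). 171 ≡ 31 (mod 70). So 8^{171} ≡ 8^{31} ≡ 29 (mod 71)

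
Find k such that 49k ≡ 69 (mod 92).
69

Since gcd(49, 92) = 1 divides 69, a solution exists.
Multiply both sides by the inverse of 49 mod 92:
  49^(-1) mod 92 = 77
  x ≡ 77 × 69 ≡ 5313 ≡ 69 (mod 92)
Verification: 49 × 69 = 3381 = 36 × 92 + 69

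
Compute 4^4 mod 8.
4 = 4 (binary 100). Repeated squaring mod 8: 4^1 ≡ 4; 4^2 ≡ 4² = 16 ≡ 0; 4^4 ≡ 0² = 0 ≡ 0. So 4^4 ≡ 0 (mod 8).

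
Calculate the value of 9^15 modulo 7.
Using Fermat: 9^{6} ≡ 1 (mod 7). 15 ≡ 3 (mod 6). So 9^{15} ≡ 9^{3} ≡ 1 (mod 7)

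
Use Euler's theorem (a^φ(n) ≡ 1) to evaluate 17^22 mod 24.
By Euler: 17^{8} ≡ 1 (mod 24) since gcd(17, 24) = 1. 22 = 2×8 + 6. So 17^{22} ≡ 17^{6} ≡ 1 (mod 24)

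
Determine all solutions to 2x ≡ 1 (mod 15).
8

Since gcd(2, 15) = 1 divides 1, a solution exists.
Multiply both sides by the inverse of 2 mod 15:
  2^(-1) mod 15 = 8
  x ≡ 8 × 1 ≡ 8 ≡ 8 (mod 15)
Verification: 2 × 8 = 16 = 1 × 15 + 1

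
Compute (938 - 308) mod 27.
9

(938 - 308) = 630
630 mod 27 = 9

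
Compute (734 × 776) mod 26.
2

(734 × 776) = 569584
569584 mod 26 = 2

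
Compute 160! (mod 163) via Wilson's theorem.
(162)! = (160)! × (161) × (162) ≡ -1 (mod 163). So (160)! ≡ -1 × [(162)(161)]^(-1) ≡ 81 (mod 163)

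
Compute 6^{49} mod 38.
4

Using successive squaring:
Binary expansion of 49: 110001
Powers of 6 mod 38 (each is the square of the previous):
  6^1 ≡ 6 (mod 38)
  6^2 ≡ 6² = 36 ≡ 36 (mod 38)
  6^4 ≡ 36² = 1296 ≡ 4 (mod 38)
  6^8 ≡ 4² = 16 ≡ 16 (mod 38)
  6^16 ≡ 16² = 256 ≡ 28 (mod 38)
  6^32 ≡ 28² = 784 ≡ 24 (mod 38)
49 = 32 + 16 + 1, so 6^49 = 6^32 × 6^16 × 6^1 ≡ 24 × 28 × 6 (mod 38)
Multiplying step by step:
  24 × 28 = 672 ≡ 26 (mod 38)
  26 × 6 = 156 ≡ 4 (mod 38)
Result: 6^49 ≡ 4 (mod 38)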